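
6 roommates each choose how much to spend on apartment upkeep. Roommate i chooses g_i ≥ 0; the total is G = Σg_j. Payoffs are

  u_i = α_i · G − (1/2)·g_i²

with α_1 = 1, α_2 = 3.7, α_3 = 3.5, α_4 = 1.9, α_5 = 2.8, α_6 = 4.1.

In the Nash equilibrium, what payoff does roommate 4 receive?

Roommate i's FOC: ∂u_i/∂g_i = α_i − g_i = 0, so g_i* = α_i.
NE contributions = (1, 3.7, 3.5, 1.9, 2.8, 4.1); G = 17.
u_4 = α_4·G − ½·(g_4)² = 1.9·17 − ½·1.9² = 30.495.

30.495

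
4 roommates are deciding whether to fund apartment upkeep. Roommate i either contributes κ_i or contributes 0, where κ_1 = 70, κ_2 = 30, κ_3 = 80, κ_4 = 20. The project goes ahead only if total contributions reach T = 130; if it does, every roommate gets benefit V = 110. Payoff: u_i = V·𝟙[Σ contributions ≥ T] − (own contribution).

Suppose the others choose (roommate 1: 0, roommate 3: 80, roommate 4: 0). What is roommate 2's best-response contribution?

0

Others' total = 80. Even contributing 30 gives 110 < 130: no benefit either way.
Best response: 0.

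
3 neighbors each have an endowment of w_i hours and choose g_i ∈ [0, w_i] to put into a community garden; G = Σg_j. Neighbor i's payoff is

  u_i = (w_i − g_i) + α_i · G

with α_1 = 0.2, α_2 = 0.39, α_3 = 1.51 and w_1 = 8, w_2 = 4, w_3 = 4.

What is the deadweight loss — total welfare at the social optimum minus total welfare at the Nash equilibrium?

∂u_i/∂g_i = α_i − 1, so neighbor i contributes w_i if α_i > 1, else 0.
α_i > 1 for i ∈ {3}; NE contributions (0, 0, 4), G = 4.
W^NE = Σw_i − G^NE + (Σα_i)·G^NE = 16 + 1.1·4 = 20.4.
Planner: ∂(Σu_j)/∂g_i = Σα_j − 1 = 1.1 > 0, so everyone contributes w_i; G^SO = 16, W^SO = 16 + 1.1·16 = 33.6.
Deadweight loss = 13.2.

13.2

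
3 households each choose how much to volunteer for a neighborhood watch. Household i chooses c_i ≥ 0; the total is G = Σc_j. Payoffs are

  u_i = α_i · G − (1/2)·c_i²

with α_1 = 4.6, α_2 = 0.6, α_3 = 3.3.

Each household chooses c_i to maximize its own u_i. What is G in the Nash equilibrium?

Household i's FOC: ∂u_i/∂c_i = α_i − c_i = 0, so c_i* = α_i.
NE contributions = (4.6, 0.6, 3.3); G = 8.5.

8.5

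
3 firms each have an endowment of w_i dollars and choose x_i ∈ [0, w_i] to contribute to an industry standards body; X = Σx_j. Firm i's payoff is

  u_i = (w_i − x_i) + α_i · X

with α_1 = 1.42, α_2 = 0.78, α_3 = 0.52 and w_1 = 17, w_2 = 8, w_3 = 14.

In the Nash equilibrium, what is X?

∂u_i/∂x_i = α_i − 1, so firm i contributes w_i if α_i > 1, else 0.
α_i > 1 for i ∈ {1}; NE contributions (17, 0, 0), X = 17.

17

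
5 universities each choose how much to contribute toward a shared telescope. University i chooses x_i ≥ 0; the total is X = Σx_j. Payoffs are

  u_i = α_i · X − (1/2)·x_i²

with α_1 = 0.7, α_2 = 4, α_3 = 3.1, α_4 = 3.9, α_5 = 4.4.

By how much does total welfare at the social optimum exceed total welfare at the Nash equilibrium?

419.15

University i's FOC: ∂u_i/∂x_i = α_i − x_i = 0, so x_i* = α_i.
NE contributions = (0.7, 4, 3.1, 3.9, 4.4); X = 16.1.
W^NE = (Σα)·X − ½Σα_i² = 16.1² − ½·60.67 = 228.875.
Planner sets x_i = Σα_j = 16.1 for every i, so X^SO = 5·16.1 = 80.5.
W^SO = (Σα)·X^SO − ½·5·(Σα)² = (5/2)·16.1² = 648.025.
Deadweight loss = W^SO − W^NE = 419.15.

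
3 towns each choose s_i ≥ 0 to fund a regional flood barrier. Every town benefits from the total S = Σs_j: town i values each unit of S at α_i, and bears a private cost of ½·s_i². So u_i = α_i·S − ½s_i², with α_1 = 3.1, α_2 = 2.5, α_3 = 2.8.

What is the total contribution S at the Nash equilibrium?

Town i's FOC: ∂u_i/∂s_i = α_i − s_i = 0, so s_i* = α_i.
NE contributions = (3.1, 2.5, 2.8); S = 8.4.

8.4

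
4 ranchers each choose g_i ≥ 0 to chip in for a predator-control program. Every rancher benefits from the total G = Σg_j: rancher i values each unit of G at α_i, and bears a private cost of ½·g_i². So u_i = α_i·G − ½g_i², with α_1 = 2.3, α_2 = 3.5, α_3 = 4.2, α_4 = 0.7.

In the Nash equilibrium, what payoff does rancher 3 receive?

36.12

Rancher i's FOC: ∂u_i/∂g_i = α_i − g_i = 0, so g_i* = α_i.
NE contributions = (2.3, 3.5, 4.2, 0.7); G = 10.7.
u_3 = α_3·G − ½·(g_3)² = 4.2·10.7 − ½·4.2² = 36.12.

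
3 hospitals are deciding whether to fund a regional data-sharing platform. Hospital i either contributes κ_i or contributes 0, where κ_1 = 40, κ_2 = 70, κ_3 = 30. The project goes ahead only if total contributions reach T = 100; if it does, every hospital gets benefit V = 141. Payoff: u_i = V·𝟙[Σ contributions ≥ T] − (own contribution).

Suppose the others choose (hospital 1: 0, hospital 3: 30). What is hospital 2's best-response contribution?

Others' total = 30. Contributing 70 brings total to 100 ≥ 100: gain V − κ_2 = 71.
Best response: 70.

70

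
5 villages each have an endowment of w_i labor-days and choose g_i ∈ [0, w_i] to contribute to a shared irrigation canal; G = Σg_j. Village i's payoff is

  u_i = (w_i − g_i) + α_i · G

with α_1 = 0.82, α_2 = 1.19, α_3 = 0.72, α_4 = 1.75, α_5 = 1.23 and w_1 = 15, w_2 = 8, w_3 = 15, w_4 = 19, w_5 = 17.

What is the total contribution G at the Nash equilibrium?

∂u_i/∂g_i = α_i − 1, so village i contributes w_i if α_i > 1, else 0.
α_i > 1 for i ∈ {2, 4, 5}; NE contributions (0, 8, 0, 19, 17), G = 44.

44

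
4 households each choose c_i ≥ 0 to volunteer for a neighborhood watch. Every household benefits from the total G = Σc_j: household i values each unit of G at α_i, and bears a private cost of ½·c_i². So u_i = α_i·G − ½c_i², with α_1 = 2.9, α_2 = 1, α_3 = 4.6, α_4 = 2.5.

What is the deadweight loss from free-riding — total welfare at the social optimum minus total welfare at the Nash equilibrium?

Household i's FOC: ∂u_i/∂c_i = α_i − c_i = 0, so c_i* = α_i.
NE contributions = (2.9, 1, 4.6, 2.5); G = 11.
W^NE = (Σα)·G − ½Σα_i² = 11² − ½·36.82 = 102.59.
Planner sets c_i = Σα_j = 11 for every i, so G^SO = 4·11 = 44.
W^SO = (Σα)·G^SO − ½·4·(Σα)² = (4/2)·11² = 242.
Deadweight loss = W^SO − W^NE = 139.41.

139.41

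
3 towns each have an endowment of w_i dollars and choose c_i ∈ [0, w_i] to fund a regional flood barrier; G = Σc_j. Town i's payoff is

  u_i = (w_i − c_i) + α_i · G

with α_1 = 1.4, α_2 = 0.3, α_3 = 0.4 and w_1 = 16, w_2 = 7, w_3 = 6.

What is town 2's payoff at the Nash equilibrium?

11.8

∂u_i/∂c_i = α_i − 1, so town i contributes w_i if α_i > 1, else 0.
α_i > 1 for i ∈ {1}; NE contributions (16, 0, 0), G = 16.
u_2 = (7 − 0) + 0.3·16 = 11.8.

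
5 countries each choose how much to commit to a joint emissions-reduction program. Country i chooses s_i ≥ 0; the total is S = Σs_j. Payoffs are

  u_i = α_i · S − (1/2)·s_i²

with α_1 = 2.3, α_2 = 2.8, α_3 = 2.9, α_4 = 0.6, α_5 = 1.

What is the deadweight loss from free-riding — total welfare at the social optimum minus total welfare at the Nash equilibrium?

149.69

Country i's FOC: ∂u_i/∂s_i = α_i − s_i = 0, so s_i* = α_i.
NE contributions = (2.3, 2.8, 2.9, 0.6, 1); S = 9.6.
W^NE = (Σα)·S − ½Σα_i² = 9.6² − ½·22.9 = 80.71.
Planner sets s_i = Σα_j = 9.6 for every i, so S^SO = 5·9.6 = 48.
W^SO = (Σα)·S^SO − ½·5·(Σα)² = (5/2)·9.6² = 230.4.
Deadweight loss = W^SO − W^NE = 149.69.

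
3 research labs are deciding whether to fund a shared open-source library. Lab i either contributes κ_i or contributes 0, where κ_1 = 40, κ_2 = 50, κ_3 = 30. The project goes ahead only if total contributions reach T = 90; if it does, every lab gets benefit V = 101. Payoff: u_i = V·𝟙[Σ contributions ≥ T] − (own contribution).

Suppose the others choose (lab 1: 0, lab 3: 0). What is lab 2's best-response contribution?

Others' total = 0. Even contributing 50 gives 50 < 90: no benefit either way.
Best response: 0.

0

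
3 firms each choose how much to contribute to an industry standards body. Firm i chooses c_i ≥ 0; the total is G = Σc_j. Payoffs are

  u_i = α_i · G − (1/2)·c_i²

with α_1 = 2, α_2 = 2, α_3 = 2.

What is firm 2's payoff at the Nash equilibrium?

10

Firm i's FOC: ∂u_i/∂c_i = α_i − c_i = 0, so c_i* = α_i.
NE contributions = (2, 2, 2); G = 6.
u_2 = α_2·G − ½·(c_2)² = 2·6 − ½·2² = 10.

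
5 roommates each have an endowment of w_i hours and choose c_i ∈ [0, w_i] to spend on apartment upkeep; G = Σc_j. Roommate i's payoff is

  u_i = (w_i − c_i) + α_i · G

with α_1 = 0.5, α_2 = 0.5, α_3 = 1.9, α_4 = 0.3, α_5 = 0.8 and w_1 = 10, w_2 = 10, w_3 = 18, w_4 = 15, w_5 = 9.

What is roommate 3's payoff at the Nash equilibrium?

34.2

∂u_i/∂c_i = α_i − 1, so roommate i contributes w_i if α_i > 1, else 0.
α_i > 1 for i ∈ {3}; NE contributions (0, 0, 18, 0, 0), G = 18.
u_3 = (18 − 18) + 1.9·18 = 34.2.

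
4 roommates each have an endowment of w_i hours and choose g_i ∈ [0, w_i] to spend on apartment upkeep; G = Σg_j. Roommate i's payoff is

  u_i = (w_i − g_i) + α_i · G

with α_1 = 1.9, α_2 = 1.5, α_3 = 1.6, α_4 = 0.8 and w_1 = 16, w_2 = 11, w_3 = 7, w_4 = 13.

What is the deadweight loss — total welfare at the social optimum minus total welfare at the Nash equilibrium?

∂u_i/∂g_i = α_i − 1, so roommate i contributes w_i if α_i > 1, else 0.
α_i > 1 for i ∈ {1, 2, 3}; NE contributions (16, 11, 7, 0), G = 34.
W^NE = Σw_i − G^NE + (Σα_i)·G^NE = 47 + 4.8·34 = 210.2.
Planner: ∂(Σu_j)/∂g_i = Σα_j − 1 = 4.8 > 0, so everyone contributes w_i; G^SO = 47, W^SO = 47 + 4.8·47 = 272.6.
Deadweight loss = 62.4.

62.4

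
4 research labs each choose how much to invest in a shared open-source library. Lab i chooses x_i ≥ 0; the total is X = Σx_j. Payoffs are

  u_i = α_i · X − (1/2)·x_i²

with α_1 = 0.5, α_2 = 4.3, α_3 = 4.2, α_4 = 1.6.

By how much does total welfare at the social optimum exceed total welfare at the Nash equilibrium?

131.83

Lab i's FOC: ∂u_i/∂x_i = α_i − x_i = 0, so x_i* = α_i.
NE contributions = (0.5, 4.3, 4.2, 1.6); X = 10.6.
W^NE = (Σα)·X − ½Σα_i² = 10.6² − ½·38.94 = 92.89.
Planner sets x_i = Σα_j = 10.6 for every i, so X^SO = 4·10.6 = 42.4.
W^SO = (Σα)·X^SO − ½·4·(Σα)² = (4/2)·10.6² = 224.72.
Deadweight loss = W^SO − W^NE = 131.83.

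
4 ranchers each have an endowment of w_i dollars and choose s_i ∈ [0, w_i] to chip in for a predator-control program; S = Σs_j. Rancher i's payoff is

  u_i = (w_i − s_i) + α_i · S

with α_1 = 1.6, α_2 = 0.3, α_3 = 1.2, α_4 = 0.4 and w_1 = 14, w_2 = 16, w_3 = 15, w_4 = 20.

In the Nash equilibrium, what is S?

∂u_i/∂s_i = α_i − 1, so rancher i contributes w_i if α_i > 1, else 0.
α_i > 1 for i ∈ {1, 3}; NE contributions (14, 0, 15, 0), S = 29.

29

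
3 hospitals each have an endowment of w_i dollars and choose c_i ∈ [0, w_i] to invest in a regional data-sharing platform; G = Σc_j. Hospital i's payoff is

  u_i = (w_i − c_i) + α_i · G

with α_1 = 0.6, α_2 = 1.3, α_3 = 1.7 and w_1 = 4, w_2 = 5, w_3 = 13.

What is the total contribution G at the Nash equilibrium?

18

∂u_i/∂c_i = α_i − 1, so hospital i contributes w_i if α_i > 1, else 0.
α_i > 1 for i ∈ {2, 3}; NE contributions (0, 5, 13), G = 18.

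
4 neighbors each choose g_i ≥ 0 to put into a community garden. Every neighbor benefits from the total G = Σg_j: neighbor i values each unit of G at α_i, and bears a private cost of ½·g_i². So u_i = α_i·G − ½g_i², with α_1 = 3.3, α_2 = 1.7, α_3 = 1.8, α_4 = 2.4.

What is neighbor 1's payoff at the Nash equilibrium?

Neighbor i's FOC: ∂u_i/∂g_i = α_i − g_i = 0, so g_i* = α_i.
NE contributions = (3.3, 1.7, 1.8, 2.4); G = 9.2.
u_1 = α_1·G − ½·(g_1)² = 3.3·9.2 − ½·3.3² = 24.915.

24.915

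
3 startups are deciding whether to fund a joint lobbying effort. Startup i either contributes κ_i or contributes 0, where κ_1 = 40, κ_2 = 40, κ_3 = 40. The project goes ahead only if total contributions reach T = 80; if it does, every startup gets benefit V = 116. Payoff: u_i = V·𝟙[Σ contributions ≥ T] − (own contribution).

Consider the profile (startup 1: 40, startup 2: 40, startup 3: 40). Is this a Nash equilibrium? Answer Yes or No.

No

Total = 120 ≥ 80: provided.
Startup 1 (pledges 40, payoff 76): dropping to 0 → total 80, payoff 116. Profitable deviation.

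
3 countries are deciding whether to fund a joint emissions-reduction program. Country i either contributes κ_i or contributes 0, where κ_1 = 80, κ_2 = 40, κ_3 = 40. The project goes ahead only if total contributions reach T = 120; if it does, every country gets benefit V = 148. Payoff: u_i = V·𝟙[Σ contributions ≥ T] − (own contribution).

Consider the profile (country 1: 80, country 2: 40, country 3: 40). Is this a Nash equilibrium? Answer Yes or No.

Total = 160 ≥ 120: provided.
Country 1 (pledges 80, payoff 68): dropping to 0 → total 80, payoff 0. No gain.
Country 2 (pledges 40, payoff 108): dropping to 0 → total 120, payoff 148. Profitable deviation.

No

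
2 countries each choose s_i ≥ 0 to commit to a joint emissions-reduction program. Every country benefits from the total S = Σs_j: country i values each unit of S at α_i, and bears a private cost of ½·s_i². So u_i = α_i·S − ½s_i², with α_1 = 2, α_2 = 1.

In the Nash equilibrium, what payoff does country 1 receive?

Country i's FOC: ∂u_i/∂s_i = α_i − s_i = 0, so s_i* = α_i.
NE contributions = (2, 1); S = 3.
u_1 = α_1·S − ½·(s_1)² = 2·3 − ½·2² = 4.

4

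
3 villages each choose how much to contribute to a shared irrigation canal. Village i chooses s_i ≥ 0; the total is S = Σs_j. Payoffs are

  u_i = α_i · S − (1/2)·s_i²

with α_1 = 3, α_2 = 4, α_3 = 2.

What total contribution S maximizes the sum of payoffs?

27

Planner FOC: ∂(Σu_j)/∂s_i = (Σα_j) − s_i = 0, so s_i^SO = Σα_j = 9 for every i; S^SO = 27.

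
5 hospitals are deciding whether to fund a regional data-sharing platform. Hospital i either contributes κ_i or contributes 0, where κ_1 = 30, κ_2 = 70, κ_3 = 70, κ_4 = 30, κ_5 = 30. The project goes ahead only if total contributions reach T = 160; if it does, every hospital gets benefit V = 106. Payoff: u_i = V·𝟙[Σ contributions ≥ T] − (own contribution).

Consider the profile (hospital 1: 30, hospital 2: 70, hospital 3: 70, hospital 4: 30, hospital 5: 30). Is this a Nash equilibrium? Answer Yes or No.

Total = 230 ≥ 160: provided.
Hospital 1 (pledges 30, payoff 76): dropping to 0 → total 200, payoff 106. Profitable deviation.

No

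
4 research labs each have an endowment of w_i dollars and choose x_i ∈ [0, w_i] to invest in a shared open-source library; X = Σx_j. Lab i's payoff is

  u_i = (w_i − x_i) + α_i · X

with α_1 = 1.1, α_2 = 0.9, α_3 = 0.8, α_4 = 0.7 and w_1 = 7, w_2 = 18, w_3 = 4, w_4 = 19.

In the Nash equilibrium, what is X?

∂u_i/∂x_i = α_i − 1, so lab i contributes w_i if α_i > 1, else 0.
α_i > 1 for i ∈ {1}; NE contributions (7, 0, 0, 0), X = 7.

7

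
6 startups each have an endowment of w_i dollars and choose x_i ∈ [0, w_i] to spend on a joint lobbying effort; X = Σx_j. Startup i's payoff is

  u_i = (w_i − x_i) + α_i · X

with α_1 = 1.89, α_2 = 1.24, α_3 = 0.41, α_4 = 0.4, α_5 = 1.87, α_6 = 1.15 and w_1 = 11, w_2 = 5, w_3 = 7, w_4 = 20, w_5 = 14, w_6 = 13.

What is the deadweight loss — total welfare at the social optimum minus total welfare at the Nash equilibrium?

160.92

∂u_i/∂x_i = α_i − 1, so startup i contributes w_i if α_i > 1, else 0.
α_i > 1 for i ∈ {1, 2, 5, 6}; NE contributions (11, 5, 0, 0, 14, 13), X = 43.
W^NE = Σw_i − X^NE + (Σα_i)·X^NE = 70 + 5.96·43 = 326.28.
Planner: ∂(Σu_j)/∂x_i = Σα_j − 1 = 5.96 > 0, so everyone contributes w_i; X^SO = 70, W^SO = 70 + 5.96·70 = 487.2.
Deadweight loss = 160.92.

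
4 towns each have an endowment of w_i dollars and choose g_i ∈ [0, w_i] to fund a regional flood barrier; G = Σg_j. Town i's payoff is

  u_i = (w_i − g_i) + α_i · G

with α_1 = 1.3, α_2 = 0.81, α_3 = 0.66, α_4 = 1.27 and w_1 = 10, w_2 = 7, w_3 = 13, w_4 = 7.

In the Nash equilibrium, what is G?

∂u_i/∂g_i = α_i − 1, so town i contributes w_i if α_i > 1, else 0.
α_i > 1 for i ∈ {1, 4}; NE contributions (10, 0, 0, 7), G = 17.

17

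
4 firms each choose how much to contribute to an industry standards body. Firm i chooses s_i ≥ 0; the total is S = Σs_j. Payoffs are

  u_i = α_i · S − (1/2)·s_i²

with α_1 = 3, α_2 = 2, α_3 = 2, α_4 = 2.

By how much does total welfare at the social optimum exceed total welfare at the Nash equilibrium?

Firm i's FOC: ∂u_i/∂s_i = α_i − s_i = 0, so s_i* = α_i.
NE contributions = (3, 2, 2, 2); S = 9.
W^NE = (Σα)·S − ½Σα_i² = 9² − ½·21 = 70.5.
Planner sets s_i = Σα_j = 9 for every i, so S^SO = 4·9 = 36.
W^SO = (Σα)·S^SO − ½·4·(Σα)² = (4/2)·9² = 162.
Deadweight loss = W^SO − W^NE = 91.5.

91.5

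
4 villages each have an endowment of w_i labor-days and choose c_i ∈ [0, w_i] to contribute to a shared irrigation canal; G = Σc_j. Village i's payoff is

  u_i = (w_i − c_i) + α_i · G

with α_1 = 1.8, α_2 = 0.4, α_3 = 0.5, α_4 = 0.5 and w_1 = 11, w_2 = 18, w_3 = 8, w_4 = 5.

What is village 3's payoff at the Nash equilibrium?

13.5

∂u_i/∂c_i = α_i − 1, so village i contributes w_i if α_i > 1, else 0.
α_i > 1 for i ∈ {1}; NE contributions (11, 0, 0, 0), G = 11.
u_3 = (8 − 0) + 0.5·11 = 13.5.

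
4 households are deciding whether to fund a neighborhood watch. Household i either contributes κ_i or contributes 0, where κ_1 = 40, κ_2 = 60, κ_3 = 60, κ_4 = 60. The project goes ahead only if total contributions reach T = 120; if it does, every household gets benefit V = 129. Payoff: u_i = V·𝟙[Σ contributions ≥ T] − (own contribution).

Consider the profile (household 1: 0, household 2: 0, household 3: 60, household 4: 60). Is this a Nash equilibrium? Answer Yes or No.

Yes

Total = 120 ≥ 120: provided.
Household 1 (pledges 0, payoff 129): pledging 40 → total 160, payoff 89. No gain.
Household 2 (pledges 0, payoff 129): pledging 60 → total 180, payoff 69. No gain.
Household 3 (pledges 60, payoff 69): dropping to 0 → total 60, payoff 0. No gain.
Household 4 (pledges 60, payoff 69): dropping to 0 → total 60, payoff 0. No gain.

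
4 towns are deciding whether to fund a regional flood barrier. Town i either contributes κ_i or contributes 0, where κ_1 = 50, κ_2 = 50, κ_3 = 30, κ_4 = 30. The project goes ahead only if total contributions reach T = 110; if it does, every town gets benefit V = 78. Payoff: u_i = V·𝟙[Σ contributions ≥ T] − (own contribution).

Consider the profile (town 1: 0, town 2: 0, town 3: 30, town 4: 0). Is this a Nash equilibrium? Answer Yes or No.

No

Total = 30 < 110: not provided.
Town 1 (pledges 0, payoff 0): pledging 50 → total 80, payoff -50. No gain.
Town 2 (pledges 0, payoff 0): pledging 50 → total 80, payoff -50. No gain.
Town 3 (pledges 30, payoff -30): dropping to 0 → total 0, payoff 0. Profitable deviation.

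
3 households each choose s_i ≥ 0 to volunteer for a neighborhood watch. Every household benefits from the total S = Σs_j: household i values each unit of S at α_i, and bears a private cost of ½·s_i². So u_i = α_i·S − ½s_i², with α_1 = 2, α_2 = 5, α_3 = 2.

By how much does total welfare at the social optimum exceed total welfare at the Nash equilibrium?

Household i's FOC: ∂u_i/∂s_i = α_i − s_i = 0, so s_i* = α_i.
NE contributions = (2, 5, 2); S = 9.
W^NE = (Σα)·S − ½Σα_i² = 9² − ½·33 = 64.5.
Planner sets s_i = Σα_j = 9 for every i, so S^SO = 3·9 = 27.
W^SO = (Σα)·S^SO − ½·3·(Σα)² = (3/2)·9² = 121.5.
Deadweight loss = W^SO − W^NE = 57.

57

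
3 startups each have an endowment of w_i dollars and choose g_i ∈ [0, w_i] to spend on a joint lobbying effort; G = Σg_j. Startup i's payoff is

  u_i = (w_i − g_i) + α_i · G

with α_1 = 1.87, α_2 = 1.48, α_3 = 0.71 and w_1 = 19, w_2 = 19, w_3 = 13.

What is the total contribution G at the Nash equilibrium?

38

∂u_i/∂g_i = α_i − 1, so startup i contributes w_i if α_i > 1, else 0.
α_i > 1 for i ∈ {1, 2}; NE contributions (19, 19, 0), G = 38.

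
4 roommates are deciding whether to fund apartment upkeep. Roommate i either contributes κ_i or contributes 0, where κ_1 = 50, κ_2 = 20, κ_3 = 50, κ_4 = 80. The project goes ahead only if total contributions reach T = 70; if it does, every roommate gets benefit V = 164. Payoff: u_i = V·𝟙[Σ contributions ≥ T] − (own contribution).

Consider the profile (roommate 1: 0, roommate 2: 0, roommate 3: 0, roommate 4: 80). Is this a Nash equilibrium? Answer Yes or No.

Yes

Total = 80 ≥ 70: provided.
Roommate 1 (pledges 0, payoff 164): pledging 50 → total 130, payoff 114. No gain.
Roommate 2 (pledges 0, payoff 164): pledging 20 → total 100, payoff 144. No gain.
Roommate 3 (pledges 0, payoff 164): pledging 50 → total 130, payoff 114. No gain.
Roommate 4 (pledges 80, payoff 84): dropping to 0 → total 0, payoff 0. No gain.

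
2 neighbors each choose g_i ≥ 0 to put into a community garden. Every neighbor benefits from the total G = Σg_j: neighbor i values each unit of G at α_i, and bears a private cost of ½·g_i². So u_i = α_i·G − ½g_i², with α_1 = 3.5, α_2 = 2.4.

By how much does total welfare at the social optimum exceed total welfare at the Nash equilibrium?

9.005

Neighbor i's FOC: ∂u_i/∂g_i = α_i − g_i = 0, so g_i* = α_i.
NE contributions = (3.5, 2.4); G = 5.9.
W^NE = (Σα)·G − ½Σα_i² = 5.9² − ½·18.01 = 25.805.
Planner sets g_i = Σα_j = 5.9 for every i, so G^SO = 2·5.9 = 11.8.
W^SO = (Σα)·G^SO − ½·2·(Σα)² = (2/2)·5.9² = 34.81.
Deadweight loss = W^SO − W^NE = 9.005.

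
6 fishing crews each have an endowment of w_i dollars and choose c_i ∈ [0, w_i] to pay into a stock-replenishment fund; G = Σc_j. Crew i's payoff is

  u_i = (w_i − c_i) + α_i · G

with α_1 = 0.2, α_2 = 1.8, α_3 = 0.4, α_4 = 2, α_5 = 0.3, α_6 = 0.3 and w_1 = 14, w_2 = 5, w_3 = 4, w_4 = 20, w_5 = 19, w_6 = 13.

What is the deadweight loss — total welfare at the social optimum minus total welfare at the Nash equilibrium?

200

∂u_i/∂c_i = α_i − 1, so crew i contributes w_i if α_i > 1, else 0.
α_i > 1 for i ∈ {2, 4}; NE contributions (0, 5, 0, 20, 0, 0), G = 25.
W^NE = Σw_i − G^NE + (Σα_i)·G^NE = 75 + 4·25 = 175.
Planner: ∂(Σu_j)/∂c_i = Σα_j − 1 = 4 > 0, so everyone contributes w_i; G^SO = 75, W^SO = 75 + 4·75 = 375.
Deadweight loss = 200.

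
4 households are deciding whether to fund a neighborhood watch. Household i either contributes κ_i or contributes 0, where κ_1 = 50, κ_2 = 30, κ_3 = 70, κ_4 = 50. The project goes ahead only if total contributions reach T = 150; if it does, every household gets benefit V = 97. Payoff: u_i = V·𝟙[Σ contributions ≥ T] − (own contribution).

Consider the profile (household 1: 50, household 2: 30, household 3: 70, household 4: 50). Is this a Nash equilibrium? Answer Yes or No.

No

Total = 200 ≥ 150: provided.
Household 1 (pledges 50, payoff 47): dropping to 0 → total 150, payoff 97. Profitable deviation.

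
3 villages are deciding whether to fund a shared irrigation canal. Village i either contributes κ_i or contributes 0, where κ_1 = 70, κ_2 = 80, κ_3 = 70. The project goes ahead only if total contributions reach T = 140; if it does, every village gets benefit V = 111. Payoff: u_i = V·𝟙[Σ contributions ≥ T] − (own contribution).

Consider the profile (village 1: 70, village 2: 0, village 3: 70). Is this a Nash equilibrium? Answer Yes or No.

Yes

Total = 140 ≥ 140: provided.
Village 1 (pledges 70, payoff 41): dropping to 0 → total 70, payoff 0. No gain.
Village 2 (pledges 0, payoff 111): pledging 80 → total 220, payoff 31. No gain.
Village 3 (pledges 70, payoff 41): dropping to 0 → total 70, payoff 0. No gain.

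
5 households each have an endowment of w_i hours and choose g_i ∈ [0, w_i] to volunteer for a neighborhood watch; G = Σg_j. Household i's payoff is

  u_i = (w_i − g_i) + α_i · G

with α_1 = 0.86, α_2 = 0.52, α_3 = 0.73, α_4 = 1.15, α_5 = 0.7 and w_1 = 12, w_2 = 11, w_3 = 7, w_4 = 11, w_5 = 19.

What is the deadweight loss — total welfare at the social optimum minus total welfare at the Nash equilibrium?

∂u_i/∂g_i = α_i − 1, so household i contributes w_i if α_i > 1, else 0.
α_i > 1 for i ∈ {4}; NE contributions (0, 0, 0, 11, 0), G = 11.
W^NE = Σw_i − G^NE + (Σα_i)·G^NE = 60 + 2.96·11 = 92.56.
Planner: ∂(Σu_j)/∂g_i = Σα_j − 1 = 2.96 > 0, so everyone contributes w_i; G^SO = 60, W^SO = 60 + 2.96·60 = 237.6.
Deadweight loss = 145.04.

145.04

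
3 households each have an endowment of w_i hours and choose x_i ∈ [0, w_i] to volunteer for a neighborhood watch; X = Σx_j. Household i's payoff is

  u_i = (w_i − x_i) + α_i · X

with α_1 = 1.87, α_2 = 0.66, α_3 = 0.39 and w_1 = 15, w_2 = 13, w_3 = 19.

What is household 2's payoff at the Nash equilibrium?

22.9

∂u_i/∂x_i = α_i − 1, so household i contributes w_i if α_i > 1, else 0.
α_i > 1 for i ∈ {1}; NE contributions (15, 0, 0), X = 15.
u_2 = (13 − 0) + 0.66·15 = 22.9.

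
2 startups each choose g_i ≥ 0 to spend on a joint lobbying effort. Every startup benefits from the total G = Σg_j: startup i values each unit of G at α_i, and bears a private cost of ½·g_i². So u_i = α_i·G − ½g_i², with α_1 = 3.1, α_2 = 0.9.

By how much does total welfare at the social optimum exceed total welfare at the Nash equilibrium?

5.21

Startup i's FOC: ∂u_i/∂g_i = α_i − g_i = 0, so g_i* = α_i.
NE contributions = (3.1, 0.9); G = 4.
W^NE = (Σα)·G − ½Σα_i² = 4² − ½·10.42 = 10.79.
Planner sets g_i = Σα_j = 4 for every i, so G^SO = 2·4 = 8.
W^SO = (Σα)·G^SO − ½·2·(Σα)² = (2/2)·4² = 16.
Deadweight loss = W^SO − W^NE = 5.21.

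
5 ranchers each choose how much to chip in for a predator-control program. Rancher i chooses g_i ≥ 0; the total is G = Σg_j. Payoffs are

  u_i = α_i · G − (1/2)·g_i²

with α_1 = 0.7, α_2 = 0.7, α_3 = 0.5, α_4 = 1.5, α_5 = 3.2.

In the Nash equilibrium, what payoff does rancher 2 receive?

Rancher i's FOC: ∂u_i/∂g_i = α_i − g_i = 0, so g_i* = α_i.
NE contributions = (0.7, 0.7, 0.5, 1.5, 3.2); G = 6.6.
u_2 = α_2·G − ½·(g_2)² = 0.7·6.6 − ½·0.7² = 4.375.

4.375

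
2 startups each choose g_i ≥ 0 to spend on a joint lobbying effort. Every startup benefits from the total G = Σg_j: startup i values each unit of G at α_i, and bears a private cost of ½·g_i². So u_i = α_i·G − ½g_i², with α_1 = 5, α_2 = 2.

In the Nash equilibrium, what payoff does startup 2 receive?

Startup i's FOC: ∂u_i/∂g_i = α_i − g_i = 0, so g_i* = α_i.
NE contributions = (5, 2); G = 7.
u_2 = α_2·G − ½·(g_2)² = 2·7 − ½·2² = 12.

12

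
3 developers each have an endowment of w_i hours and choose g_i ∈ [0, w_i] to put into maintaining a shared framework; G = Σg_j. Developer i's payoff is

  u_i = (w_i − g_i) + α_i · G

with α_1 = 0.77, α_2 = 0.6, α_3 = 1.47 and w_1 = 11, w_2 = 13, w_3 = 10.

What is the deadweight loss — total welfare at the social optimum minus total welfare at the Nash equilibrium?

44.16

∂u_i/∂g_i = α_i − 1, so developer i contributes w_i if α_i > 1, else 0.
α_i > 1 for i ∈ {3}; NE contributions (0, 0, 10), G = 10.
W^NE = Σw_i − G^NE + (Σα_i)·G^NE = 34 + 1.84·10 = 52.4.
Planner: ∂(Σu_j)/∂g_i = Σα_j − 1 = 1.84 > 0, so everyone contributes w_i; G^SO = 34, W^SO = 34 + 1.84·34 = 96.56.
Deadweight loss = 44.16.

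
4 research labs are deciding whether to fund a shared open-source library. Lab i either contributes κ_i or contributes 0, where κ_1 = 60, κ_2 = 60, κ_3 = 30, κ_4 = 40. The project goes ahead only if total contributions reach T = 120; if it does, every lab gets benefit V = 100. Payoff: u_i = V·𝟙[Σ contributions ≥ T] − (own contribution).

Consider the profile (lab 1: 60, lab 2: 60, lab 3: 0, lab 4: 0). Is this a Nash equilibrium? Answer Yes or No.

Yes

Total = 120 ≥ 120: provided.
Lab 1 (pledges 60, payoff 40): dropping to 0 → total 60, payoff 0. No gain.
Lab 2 (pledges 60, payoff 40): dropping to 0 → total 60, payoff 0. No gain.
Lab 3 (pledges 0, payoff 100): pledging 30 → total 150, payoff 70. No gain.
Lab 4 (pledges 0, payoff 100): pledging 40 → total 160, payoff 60. No gain.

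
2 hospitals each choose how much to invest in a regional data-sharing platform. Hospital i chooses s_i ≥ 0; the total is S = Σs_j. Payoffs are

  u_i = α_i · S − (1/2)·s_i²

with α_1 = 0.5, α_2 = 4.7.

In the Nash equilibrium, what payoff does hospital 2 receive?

Hospital i's FOC: ∂u_i/∂s_i = α_i − s_i = 0, so s_i* = α_i.
NE contributions = (0.5, 4.7); S = 5.2.
u_2 = α_2·S − ½·(s_2)² = 4.7·5.2 − ½·4.7² = 13.395.

13.395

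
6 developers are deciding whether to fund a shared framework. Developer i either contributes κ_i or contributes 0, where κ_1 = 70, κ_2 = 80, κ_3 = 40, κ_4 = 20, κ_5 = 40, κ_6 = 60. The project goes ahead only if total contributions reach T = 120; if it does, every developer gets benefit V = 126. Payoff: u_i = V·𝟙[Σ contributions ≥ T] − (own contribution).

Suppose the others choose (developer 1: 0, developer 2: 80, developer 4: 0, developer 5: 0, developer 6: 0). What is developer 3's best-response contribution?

Others' total = 80. Contributing 40 brings total to 120 ≥ 120: gain V − κ_3 = 86.
Best response: 40.

40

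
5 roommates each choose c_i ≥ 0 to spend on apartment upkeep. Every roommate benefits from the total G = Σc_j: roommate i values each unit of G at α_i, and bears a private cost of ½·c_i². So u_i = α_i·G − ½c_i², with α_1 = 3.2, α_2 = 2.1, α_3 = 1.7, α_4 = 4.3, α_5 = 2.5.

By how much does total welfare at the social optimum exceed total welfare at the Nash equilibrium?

306.8

Roommate i's FOC: ∂u_i/∂c_i = α_i − c_i = 0, so c_i* = α_i.
NE contributions = (3.2, 2.1, 1.7, 4.3, 2.5); G = 13.8.
W^NE = (Σα)·G − ½Σα_i² = 13.8² − ½·42.28 = 169.3.
Planner sets c_i = Σα_j = 13.8 for every i, so G^SO = 5·13.8 = 69.
W^SO = (Σα)·G^SO − ½·5·(Σα)² = (5/2)·13.8² = 476.1.
Deadweight loss = W^SO − W^NE = 306.8.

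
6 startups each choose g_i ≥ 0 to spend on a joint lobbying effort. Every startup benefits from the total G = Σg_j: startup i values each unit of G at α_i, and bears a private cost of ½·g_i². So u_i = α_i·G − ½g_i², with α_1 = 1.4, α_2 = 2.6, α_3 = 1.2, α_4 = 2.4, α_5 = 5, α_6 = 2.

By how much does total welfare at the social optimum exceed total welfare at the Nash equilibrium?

448.78

Startup i's FOC: ∂u_i/∂g_i = α_i − g_i = 0, so g_i* = α_i.
NE contributions = (1.4, 2.6, 1.2, 2.4, 5, 2); G = 14.6.
W^NE = (Σα)·G − ½Σα_i² = 14.6² − ½·44.92 = 190.7.
Planner sets g_i = Σα_j = 14.6 for every i, so G^SO = 6·14.6 = 87.6.
W^SO = (Σα)·G^SO − ½·6·(Σα)² = (6/2)·14.6² = 639.48.
Deadweight loss = W^SO − W^NE = 448.78.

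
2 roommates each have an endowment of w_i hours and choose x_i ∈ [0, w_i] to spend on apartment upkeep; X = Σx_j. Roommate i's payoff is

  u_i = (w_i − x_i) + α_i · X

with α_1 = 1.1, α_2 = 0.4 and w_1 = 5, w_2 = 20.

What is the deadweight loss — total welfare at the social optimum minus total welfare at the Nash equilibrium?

10

∂u_i/∂x_i = α_i − 1, so roommate i contributes w_i if α_i > 1, else 0.
α_i > 1 for i ∈ {1}; NE contributions (5, 0), X = 5.
W^NE = Σw_i − X^NE + (Σα_i)·X^NE = 25 + 0.5·5 = 27.5.
Planner: ∂(Σu_j)/∂x_i = Σα_j − 1 = 0.5 > 0, so everyone contributes w_i; X^SO = 25, W^SO = 25 + 0.5·25 = 37.5.
Deadweight loss = 10.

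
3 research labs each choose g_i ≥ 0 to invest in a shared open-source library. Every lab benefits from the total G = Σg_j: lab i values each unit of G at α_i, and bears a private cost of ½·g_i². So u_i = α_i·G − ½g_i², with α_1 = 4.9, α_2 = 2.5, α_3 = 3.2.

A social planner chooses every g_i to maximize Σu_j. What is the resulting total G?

31.8

Planner FOC: ∂(Σu_j)/∂g_i = (Σα_j) − g_i = 0, so g_i^SO = Σα_j = 10.6 for every i; G^SO = 31.8.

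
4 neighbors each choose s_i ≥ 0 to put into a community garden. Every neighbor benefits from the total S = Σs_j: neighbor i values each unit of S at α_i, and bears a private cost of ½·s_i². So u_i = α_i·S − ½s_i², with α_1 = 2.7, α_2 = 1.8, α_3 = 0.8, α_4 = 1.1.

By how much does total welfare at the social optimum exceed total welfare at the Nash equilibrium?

47.15

Neighbor i's FOC: ∂u_i/∂s_i = α_i − s_i = 0, so s_i* = α_i.
NE contributions = (2.7, 1.8, 0.8, 1.1); S = 6.4.
W^NE = (Σα)·S − ½Σα_i² = 6.4² − ½·12.38 = 34.77.
Planner sets s_i = Σα_j = 6.4 for every i, so S^SO = 4·6.4 = 25.6.
W^SO = (Σα)·S^SO − ½·4·(Σα)² = (4/2)·6.4² = 81.92.
Deadweight loss = W^SO − W^NE = 47.15.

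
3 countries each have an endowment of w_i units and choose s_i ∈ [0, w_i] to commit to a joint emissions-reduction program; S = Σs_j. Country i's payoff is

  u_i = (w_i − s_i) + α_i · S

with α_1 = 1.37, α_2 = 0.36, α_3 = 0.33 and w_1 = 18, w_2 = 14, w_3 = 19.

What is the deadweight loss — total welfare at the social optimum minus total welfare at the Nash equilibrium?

∂u_i/∂s_i = α_i − 1, so country i contributes w_i if α_i > 1, else 0.
α_i > 1 for i ∈ {1}; NE contributions (18, 0, 0), S = 18.
W^NE = Σw_i − S^NE + (Σα_i)·S^NE = 51 + 1.06·18 = 70.08.
Planner: ∂(Σu_j)/∂s_i = Σα_j − 1 = 1.06 > 0, so everyone contributes w_i; S^SO = 51, W^SO = 51 + 1.06·51 = 105.06.
Deadweight loss = 34.98.

34.98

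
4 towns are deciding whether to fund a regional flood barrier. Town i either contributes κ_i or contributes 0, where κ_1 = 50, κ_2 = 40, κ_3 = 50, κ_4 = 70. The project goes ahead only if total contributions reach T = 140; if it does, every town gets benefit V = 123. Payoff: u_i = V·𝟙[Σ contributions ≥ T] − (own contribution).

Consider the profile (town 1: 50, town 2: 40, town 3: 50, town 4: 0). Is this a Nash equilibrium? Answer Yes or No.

Total = 140 ≥ 140: provided.
Town 1 (pledges 50, payoff 73): dropping to 0 → total 90, payoff 0. No gain.
Town 2 (pledges 40, payoff 83): dropping to 0 → total 100, payoff 0. No gain.
Town 3 (pledges 50, payoff 73): dropping to 0 → total 90, payoff 0. No gain.
Town 4 (pledges 0, payoff 123): pledging 70 → total 210, payoff 53. No gain.

Yes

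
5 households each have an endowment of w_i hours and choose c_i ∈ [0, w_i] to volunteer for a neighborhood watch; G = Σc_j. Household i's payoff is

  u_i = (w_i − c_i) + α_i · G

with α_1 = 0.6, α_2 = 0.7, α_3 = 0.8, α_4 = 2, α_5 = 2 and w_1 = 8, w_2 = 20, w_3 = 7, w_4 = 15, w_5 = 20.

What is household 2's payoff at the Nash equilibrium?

44.5

∂u_i/∂c_i = α_i − 1, so household i contributes w_i if α_i > 1, else 0.
α_i > 1 for i ∈ {4, 5}; NE contributions (0, 0, 0, 15, 20), G = 35.
u_2 = (20 − 0) + 0.7·35 = 44.5.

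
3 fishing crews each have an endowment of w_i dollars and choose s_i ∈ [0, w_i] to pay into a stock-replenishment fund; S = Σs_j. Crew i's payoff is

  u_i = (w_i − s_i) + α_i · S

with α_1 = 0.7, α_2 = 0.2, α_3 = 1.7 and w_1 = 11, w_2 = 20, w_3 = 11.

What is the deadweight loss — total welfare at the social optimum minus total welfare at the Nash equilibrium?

∂u_i/∂s_i = α_i − 1, so crew i contributes w_i if α_i > 1, else 0.
α_i > 1 for i ∈ {3}; NE contributions (0, 0, 11), S = 11.
W^NE = Σw_i − S^NE + (Σα_i)·S^NE = 42 + 1.6·11 = 59.6.
Planner: ∂(Σu_j)/∂s_i = Σα_j − 1 = 1.6 > 0, so everyone contributes w_i; S^SO = 42, W^SO = 42 + 1.6·42 = 109.2.
Deadweight loss = 49.6.

49.6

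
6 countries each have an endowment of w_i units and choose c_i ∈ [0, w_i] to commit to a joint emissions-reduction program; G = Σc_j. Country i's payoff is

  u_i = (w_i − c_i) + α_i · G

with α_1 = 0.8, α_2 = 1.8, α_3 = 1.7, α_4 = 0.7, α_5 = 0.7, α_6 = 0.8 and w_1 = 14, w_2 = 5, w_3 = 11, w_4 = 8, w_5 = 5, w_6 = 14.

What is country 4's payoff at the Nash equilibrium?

∂u_i/∂c_i = α_i − 1, so country i contributes w_i if α_i > 1, else 0.
α_i > 1 for i ∈ {2, 3}; NE contributions (0, 5, 11, 0, 0, 0), G = 16.
u_4 = (8 − 0) + 0.7·16 = 19.2.

19.2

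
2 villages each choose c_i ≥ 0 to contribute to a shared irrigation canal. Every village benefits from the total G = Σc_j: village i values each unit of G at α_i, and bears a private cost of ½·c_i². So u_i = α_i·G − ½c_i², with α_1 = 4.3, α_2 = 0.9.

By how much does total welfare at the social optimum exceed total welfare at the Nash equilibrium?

9.65

Village i's FOC: ∂u_i/∂c_i = α_i − c_i = 0, so c_i* = α_i.
NE contributions = (4.3, 0.9); G = 5.2.
W^NE = (Σα)·G − ½Σα_i² = 5.2² − ½·19.3 = 17.39.
Planner sets c_i = Σα_j = 5.2 for every i, so G^SO = 2·5.2 = 10.4.
W^SO = (Σα)·G^SO − ½·2·(Σα)² = (2/2)·5.2² = 27.04.
Deadweight loss = W^SO − W^NE = 9.65.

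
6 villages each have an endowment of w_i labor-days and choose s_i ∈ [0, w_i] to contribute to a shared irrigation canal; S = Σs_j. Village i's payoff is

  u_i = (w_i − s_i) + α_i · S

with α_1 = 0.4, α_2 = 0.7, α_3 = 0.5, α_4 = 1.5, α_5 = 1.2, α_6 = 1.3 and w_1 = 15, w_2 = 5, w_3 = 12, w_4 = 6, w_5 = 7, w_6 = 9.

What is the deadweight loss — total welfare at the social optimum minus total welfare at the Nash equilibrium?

∂u_i/∂s_i = α_i − 1, so village i contributes w_i if α_i > 1, else 0.
α_i > 1 for i ∈ {4, 5, 6}; NE contributions (0, 0, 0, 6, 7, 9), S = 22.
W^NE = Σw_i − S^NE + (Σα_i)·S^NE = 54 + 4.6·22 = 155.2.
Planner: ∂(Σu_j)/∂s_i = Σα_j − 1 = 4.6 > 0, so everyone contributes w_i; S^SO = 54, W^SO = 54 + 4.6·54 = 302.4.
Deadweight loss = 147.2.

147.2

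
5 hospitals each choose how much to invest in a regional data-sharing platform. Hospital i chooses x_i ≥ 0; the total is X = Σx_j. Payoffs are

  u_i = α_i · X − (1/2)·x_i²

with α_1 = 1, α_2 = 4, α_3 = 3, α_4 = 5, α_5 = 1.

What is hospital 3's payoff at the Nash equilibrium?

Hospital i's FOC: ∂u_i/∂x_i = α_i − x_i = 0, so x_i* = α_i.
NE contributions = (1, 4, 3, 5, 1); X = 14.
u_3 = α_3·X − ½·(x_3)² = 3·14 − ½·3² = 37.5.

37.5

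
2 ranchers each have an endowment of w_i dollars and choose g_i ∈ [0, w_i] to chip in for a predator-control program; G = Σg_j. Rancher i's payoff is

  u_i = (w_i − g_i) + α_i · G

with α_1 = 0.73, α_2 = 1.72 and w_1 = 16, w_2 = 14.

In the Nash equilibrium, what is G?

∂u_i/∂g_i = α_i − 1, so rancher i contributes w_i if α_i > 1, else 0.
α_i > 1 for i ∈ {2}; NE contributions (0, 14), G = 14.

14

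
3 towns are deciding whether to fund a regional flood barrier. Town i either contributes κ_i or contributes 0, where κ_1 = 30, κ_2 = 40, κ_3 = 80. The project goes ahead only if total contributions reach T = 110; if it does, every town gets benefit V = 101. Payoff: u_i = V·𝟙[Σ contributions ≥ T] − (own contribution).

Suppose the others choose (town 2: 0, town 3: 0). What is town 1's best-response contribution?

Others' total = 0. Even contributing 30 gives 30 < 110: no benefit either way.
Best response: 0.

0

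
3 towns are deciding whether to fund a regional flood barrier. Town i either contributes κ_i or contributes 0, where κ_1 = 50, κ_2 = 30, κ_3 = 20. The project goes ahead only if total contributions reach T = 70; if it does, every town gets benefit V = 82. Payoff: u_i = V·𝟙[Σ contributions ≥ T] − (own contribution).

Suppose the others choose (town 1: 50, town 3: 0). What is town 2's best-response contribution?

Others' total = 50. Contributing 30 brings total to 80 ≥ 70: gain V − κ_2 = 52.
Best response: 30.

30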